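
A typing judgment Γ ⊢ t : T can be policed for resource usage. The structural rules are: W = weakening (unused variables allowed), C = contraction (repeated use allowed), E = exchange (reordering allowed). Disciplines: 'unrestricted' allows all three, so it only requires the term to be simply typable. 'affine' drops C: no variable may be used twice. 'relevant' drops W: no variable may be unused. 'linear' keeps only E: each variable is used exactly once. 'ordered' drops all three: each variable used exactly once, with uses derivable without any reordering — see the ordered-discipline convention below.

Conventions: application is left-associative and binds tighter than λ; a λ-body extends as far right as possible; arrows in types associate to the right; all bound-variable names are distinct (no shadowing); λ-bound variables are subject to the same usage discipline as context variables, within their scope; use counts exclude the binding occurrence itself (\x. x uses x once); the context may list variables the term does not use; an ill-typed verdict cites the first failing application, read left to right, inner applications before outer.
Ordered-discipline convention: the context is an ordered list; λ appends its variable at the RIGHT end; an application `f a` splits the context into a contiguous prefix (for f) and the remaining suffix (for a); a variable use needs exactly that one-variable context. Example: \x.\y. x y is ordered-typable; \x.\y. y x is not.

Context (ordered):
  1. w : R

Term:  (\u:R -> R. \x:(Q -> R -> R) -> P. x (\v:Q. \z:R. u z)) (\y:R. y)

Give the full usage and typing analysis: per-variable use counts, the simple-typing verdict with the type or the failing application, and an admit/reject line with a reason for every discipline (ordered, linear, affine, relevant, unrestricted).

use counts: w ×0, u (λ-bound) ×1, x (λ-bound) ×1, v (λ-bound) ×0, z (λ-bound) ×1, y (λ-bound) ×1
left-to-right use order: x, u, z, y
typing: well-typed — term : ((Q -> R -> R) -> P) -> P
ordered: ✗ — unused: w, v — weakening required
linear: ✗ — unused: w, v — weakening required
affine: ✓ — at most one use each (w, u, x, v, z, y)
relevant: ✗ — unused: w, v — weakening required
unrestricted: ✓ — typability at ((Q -> R -> R) -> P) -> P is all that's needed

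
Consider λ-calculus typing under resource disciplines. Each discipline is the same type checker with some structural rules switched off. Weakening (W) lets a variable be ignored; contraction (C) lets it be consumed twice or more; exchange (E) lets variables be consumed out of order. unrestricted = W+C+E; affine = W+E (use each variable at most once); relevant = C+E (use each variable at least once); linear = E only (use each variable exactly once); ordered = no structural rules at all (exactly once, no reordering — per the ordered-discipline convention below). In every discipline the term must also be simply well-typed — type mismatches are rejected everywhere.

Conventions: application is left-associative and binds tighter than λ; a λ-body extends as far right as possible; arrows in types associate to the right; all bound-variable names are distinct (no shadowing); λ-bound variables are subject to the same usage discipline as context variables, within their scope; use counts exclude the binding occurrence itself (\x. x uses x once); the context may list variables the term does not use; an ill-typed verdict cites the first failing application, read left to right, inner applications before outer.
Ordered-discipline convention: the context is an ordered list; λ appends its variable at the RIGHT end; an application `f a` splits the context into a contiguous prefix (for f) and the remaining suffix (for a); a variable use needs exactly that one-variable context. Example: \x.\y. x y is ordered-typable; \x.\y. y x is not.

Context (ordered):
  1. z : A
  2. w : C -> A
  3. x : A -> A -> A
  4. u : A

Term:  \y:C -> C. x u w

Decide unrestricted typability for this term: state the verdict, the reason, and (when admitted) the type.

no — not simply typable
counts: z: 0×, w: 1×, x: 1×, u: 1×, y [bound]: 0×
order of uses: x, u, w
typing: ill-typed: argument of type C -> A where A is required
across the five disciplines: ordered ✗ · linear ✗ · affine ✗ · relevant ✗ · unrestricted ✗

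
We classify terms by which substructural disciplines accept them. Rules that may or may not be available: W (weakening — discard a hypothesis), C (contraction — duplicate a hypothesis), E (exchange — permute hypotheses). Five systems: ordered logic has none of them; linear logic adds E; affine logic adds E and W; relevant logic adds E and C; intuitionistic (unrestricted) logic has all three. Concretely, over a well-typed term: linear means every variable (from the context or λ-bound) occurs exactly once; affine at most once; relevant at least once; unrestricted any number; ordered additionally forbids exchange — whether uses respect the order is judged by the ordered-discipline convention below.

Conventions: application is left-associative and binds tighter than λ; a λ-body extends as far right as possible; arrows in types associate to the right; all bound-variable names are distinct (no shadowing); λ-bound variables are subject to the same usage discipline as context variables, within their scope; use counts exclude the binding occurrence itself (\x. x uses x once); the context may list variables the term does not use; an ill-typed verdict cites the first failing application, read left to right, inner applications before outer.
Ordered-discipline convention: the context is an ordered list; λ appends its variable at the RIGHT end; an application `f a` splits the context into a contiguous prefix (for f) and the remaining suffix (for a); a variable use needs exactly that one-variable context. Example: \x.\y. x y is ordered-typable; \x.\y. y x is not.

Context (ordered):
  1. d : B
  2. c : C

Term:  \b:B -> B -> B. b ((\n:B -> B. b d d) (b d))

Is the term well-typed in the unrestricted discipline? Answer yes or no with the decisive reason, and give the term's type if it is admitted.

yes — typability at (B -> B -> B) -> B -> B is all that's needed; term : (B -> B -> B) -> B -> B
counts: d ×3, c ×0, b (λ-bound) ×3, n (λ-bound) ×0
uses in reading order: b, b, d, d, b, d
typing: ✓ — (B -> B -> B) -> B -> B
across the five disciplines: ordered ✗ | linear ✗ | affine ✗ | relevant ✗ | unrestricted ✓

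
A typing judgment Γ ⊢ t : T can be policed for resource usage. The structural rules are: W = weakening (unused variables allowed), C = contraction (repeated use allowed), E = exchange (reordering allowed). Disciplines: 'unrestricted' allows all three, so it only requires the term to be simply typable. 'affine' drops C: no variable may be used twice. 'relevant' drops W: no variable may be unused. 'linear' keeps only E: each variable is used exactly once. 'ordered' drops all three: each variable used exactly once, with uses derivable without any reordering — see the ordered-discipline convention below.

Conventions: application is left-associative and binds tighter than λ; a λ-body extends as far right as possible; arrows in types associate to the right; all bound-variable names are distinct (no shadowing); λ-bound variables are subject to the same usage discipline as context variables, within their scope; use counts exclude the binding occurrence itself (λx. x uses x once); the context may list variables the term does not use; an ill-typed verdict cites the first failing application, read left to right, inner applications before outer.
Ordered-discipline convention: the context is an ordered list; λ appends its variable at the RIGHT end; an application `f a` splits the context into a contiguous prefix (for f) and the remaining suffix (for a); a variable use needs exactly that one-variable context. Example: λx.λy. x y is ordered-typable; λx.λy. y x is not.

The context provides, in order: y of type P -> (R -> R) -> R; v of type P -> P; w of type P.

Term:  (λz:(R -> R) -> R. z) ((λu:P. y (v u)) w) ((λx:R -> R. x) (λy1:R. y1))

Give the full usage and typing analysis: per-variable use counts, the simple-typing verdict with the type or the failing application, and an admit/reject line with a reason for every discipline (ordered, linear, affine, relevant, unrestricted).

use counts: y: 1×, v: 1×, w: 1×, z (λ-bound): 1×, u (λ-bound): 1×, x (λ-bound): 1×, y1 (λ-bound): 1×
left-to-right use order: z, y, v, u, w, x, y1
typing: well-typed at R
ordered: ✓, y, v, w, z, u, x, y1: once each, no exchange needed
linear: ✓, exactly-once usage across y, v, w, z, u, x, y1
affine: ✓, y, v, w, z, u, x, y1: no repeats, contraction unneeded
relevant: ✓, at least one use each (y, v, w, z, u, x, y1)
unrestricted: ✓, type-checks (R) and nothing is barred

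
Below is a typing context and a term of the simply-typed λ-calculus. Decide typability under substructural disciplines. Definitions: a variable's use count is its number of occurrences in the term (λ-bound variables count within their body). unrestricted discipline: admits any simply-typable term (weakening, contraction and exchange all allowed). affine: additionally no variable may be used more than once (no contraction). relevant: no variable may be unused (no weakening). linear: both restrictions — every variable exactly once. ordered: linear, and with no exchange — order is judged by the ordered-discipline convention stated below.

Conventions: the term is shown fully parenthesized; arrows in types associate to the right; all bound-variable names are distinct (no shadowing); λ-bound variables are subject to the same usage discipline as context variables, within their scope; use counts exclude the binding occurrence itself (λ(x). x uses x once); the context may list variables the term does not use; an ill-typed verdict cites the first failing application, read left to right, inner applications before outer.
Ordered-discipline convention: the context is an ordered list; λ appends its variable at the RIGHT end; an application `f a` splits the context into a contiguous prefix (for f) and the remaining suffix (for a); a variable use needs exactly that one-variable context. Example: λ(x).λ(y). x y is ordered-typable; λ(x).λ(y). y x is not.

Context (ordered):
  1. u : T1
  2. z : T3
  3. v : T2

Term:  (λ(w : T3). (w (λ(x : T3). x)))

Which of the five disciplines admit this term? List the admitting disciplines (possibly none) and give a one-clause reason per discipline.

admitted by: none
use counts: u: 0×, z: 0×, v: 0×, w [bound]: 1×, x [bound]: 1×
left-to-right use order: w, x
typing: ill-typed: non-arrow in function slot: T3
ordered: ✗, the type mismatch rejects it
linear: ✗, not simply typable
affine: ✗, fails simple typing
relevant: ✗, a type mismatch blocks all five
unrestricted: ✗, the type mismatch rejects it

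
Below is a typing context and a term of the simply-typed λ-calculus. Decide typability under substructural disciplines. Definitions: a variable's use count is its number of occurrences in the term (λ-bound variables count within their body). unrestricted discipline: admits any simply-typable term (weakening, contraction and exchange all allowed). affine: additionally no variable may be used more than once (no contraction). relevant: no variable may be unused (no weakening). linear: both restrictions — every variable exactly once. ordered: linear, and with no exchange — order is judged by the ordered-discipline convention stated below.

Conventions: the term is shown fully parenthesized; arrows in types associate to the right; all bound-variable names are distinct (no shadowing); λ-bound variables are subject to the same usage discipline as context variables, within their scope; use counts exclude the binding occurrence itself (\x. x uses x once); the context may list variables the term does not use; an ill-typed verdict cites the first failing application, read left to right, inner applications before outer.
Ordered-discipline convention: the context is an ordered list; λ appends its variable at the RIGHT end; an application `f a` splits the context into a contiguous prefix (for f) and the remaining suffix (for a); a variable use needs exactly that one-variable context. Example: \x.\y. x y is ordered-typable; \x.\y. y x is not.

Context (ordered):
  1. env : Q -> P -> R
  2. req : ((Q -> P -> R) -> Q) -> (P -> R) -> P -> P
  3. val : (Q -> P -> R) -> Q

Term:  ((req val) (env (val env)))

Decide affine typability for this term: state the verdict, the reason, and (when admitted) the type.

no — repeated use of env ×2, val ×2
variable uses: env ×2, req ×1, val ×2
uses in reading order: req, val, env, val, env
typing: well-typed at P -> P
per-discipline verdicts: ordered ✗, linear ✗, affine ✗, relevant ✓, unrestricted ✓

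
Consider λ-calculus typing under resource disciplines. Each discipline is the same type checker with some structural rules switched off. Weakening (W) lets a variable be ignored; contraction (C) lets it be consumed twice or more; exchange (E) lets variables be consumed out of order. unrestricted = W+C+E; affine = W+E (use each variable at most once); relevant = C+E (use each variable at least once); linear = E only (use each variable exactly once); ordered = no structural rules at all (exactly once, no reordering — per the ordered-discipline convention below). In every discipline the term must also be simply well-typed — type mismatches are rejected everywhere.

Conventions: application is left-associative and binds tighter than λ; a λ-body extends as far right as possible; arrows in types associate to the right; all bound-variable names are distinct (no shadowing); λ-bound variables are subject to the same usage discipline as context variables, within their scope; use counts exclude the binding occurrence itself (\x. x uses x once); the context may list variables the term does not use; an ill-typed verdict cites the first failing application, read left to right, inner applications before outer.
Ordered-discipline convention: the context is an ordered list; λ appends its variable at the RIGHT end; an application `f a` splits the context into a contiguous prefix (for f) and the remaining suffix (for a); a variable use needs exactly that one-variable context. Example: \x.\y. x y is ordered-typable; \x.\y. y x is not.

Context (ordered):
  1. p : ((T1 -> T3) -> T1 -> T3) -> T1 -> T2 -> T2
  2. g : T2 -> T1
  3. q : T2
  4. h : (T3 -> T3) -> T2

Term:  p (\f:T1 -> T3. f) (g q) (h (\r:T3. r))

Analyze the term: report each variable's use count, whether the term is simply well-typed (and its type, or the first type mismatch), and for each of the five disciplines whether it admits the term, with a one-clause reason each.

variable uses: p: 1; g: 1; q: 1; h: 1; f (λ-bound): 1; r (λ-bound): 1
use order (left to right): p, f, g, q, h, r
typing: well-typed at T2
ordered ✓ (p, g, q, h, f, r: once each, no exchange needed)
linear ✓ (single use per variable (p, g, q, h, f, r))
affine ✓ (none of p, g, q, h, f, r used more than once)
relevant ✓ (p, g, q, h, f, r: all used, weakening unneeded)
unrestricted ✓ (type-checks (T2) and nothing is barred)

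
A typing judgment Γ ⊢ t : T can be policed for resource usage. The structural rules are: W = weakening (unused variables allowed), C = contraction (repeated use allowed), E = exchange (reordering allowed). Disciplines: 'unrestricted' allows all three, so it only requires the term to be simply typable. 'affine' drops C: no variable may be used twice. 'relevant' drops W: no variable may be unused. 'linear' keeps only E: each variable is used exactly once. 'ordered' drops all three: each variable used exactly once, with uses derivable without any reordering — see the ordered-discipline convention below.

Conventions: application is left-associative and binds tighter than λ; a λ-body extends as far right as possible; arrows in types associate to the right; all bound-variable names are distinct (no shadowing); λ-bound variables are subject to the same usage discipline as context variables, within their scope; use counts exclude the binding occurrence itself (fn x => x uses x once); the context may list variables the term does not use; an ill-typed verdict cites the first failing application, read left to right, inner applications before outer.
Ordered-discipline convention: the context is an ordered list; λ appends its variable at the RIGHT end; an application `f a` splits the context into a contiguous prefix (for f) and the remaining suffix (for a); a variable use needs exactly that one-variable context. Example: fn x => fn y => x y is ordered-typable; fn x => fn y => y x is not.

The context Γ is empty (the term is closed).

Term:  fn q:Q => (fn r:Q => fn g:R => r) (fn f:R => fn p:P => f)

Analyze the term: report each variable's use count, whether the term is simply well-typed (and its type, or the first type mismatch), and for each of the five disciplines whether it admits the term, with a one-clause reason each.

use counts: q [bound]=0, r [bound]=1, g [bound]=0, f [bound]=1, p [bound]=0
order of uses: r, f
typing: ill-typed: an application expects Q but receives R -> P -> R
ordered ✗ (the type mismatch rejects it)
linear ✗ (not simply typable)
affine ✗ (fails simple typing)
relevant ✗ (a type mismatch blocks all five)
unrestricted ✗ (the type mismatch rejects it)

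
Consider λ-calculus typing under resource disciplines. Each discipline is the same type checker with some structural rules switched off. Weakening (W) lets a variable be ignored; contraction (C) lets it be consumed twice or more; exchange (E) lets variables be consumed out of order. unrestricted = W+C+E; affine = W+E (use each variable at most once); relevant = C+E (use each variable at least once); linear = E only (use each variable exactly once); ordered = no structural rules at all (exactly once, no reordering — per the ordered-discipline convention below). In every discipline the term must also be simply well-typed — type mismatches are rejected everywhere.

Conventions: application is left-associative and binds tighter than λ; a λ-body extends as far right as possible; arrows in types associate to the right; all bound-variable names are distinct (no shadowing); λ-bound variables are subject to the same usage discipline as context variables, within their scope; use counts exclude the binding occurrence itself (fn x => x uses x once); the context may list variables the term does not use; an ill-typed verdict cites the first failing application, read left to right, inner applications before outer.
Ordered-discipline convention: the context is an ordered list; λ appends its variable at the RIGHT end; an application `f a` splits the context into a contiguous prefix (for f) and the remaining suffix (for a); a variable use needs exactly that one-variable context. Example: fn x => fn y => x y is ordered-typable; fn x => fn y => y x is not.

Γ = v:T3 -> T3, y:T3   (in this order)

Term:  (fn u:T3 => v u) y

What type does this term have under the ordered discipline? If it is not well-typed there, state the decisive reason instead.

term : T3
counts: v=1, y=1, u (bound)=1
left-to-right use order: v, u, y
typing: the term checks, with type T3
per-discipline verdicts: ordered ✓, linear ✓, affine ✓, relevant ✓, unrestricted ✓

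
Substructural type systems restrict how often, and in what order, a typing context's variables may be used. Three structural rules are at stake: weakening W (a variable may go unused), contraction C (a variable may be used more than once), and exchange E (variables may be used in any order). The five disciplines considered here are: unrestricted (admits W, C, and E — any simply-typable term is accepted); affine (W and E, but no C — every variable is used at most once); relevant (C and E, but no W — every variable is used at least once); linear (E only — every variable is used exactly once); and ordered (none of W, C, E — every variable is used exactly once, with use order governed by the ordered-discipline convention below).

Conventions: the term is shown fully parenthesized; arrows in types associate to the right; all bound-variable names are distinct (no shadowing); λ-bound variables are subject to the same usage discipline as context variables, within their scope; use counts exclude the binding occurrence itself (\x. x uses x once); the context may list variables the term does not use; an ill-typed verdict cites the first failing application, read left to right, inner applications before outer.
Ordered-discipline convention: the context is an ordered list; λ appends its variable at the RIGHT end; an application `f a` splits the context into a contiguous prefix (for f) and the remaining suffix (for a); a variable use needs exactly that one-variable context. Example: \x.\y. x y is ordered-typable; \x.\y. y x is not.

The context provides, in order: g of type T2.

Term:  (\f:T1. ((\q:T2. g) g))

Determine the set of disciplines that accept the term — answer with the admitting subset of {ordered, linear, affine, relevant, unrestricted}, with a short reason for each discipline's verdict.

admitting disciplines: unrestricted
variable uses: g=2, f (bound)=0, q (bound)=0
left-to-right use order: g, g
typing: the term checks, with type T1 -> T2
ordered: ✗, uses contraction: g ×2; needs weakening: f, q unused
linear: ✗, uses contraction: g ×2; needs weakening: f, q unused
affine: ✗, uses contraction: g ×2
relevant: ✗, needs weakening: f, q unused
unrestricted: ✓, type-checks (T1 -> T2) and nothing is barred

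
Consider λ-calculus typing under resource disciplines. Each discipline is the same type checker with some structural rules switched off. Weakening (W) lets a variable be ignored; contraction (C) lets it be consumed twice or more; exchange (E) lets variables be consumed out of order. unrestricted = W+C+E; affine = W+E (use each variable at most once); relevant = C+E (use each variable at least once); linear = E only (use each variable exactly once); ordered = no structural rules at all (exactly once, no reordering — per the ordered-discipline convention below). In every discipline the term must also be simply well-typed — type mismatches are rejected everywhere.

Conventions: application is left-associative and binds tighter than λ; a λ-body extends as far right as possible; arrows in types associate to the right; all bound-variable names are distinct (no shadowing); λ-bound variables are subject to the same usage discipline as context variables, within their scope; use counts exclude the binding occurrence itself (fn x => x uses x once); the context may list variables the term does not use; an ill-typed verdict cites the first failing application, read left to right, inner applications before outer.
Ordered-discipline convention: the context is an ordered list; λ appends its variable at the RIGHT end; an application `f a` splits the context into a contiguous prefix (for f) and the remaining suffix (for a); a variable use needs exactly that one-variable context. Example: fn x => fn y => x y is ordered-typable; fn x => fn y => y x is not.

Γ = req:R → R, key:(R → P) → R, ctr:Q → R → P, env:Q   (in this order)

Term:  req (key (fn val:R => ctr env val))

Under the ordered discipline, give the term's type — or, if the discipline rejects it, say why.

term : R
variable uses: req: 1, key: 1, ctr: 1, env: 1, val (bound): 1
left-to-right use order: req, key, ctr, env, val
typing: the term checks, with type R
per-discipline verdicts: ordered ✓; linear ✓; affine ✓; relevant ✓; unrestricted ✓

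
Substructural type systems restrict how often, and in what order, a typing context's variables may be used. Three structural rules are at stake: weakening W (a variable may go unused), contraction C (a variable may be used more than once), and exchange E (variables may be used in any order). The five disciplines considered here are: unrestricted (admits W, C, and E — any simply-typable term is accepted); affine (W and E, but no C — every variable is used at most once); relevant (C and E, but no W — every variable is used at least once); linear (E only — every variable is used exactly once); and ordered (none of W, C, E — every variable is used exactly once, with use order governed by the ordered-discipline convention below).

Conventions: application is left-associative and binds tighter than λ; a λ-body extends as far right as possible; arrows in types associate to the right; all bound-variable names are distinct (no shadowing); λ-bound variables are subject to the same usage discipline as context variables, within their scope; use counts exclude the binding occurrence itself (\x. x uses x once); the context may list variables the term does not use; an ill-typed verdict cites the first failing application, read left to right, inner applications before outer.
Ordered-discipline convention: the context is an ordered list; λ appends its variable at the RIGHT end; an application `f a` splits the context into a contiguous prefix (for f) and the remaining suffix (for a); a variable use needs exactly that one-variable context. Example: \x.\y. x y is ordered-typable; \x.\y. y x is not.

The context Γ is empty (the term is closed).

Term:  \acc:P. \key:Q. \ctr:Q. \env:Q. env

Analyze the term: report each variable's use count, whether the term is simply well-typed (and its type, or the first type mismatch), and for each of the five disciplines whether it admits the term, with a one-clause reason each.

use counts: acc (λ-bound): 0; key (λ-bound): 0; ctr (λ-bound): 0; env (λ-bound): 1
uses in reading order: env
typing: well-typed at P -> Q -> Q -> Q -> Q
ordered: ✗, unused: acc, key, ctr — weakening required
linear: ✗, unused: acc, key, ctr — weakening required
affine: ✓, at most one use each (acc, key, ctr, env)
relevant: ✗, unused: acc, key, ctr — weakening required
unrestricted: ✓, type-checks (P -> Q -> Q -> Q -> Q) and nothing is barred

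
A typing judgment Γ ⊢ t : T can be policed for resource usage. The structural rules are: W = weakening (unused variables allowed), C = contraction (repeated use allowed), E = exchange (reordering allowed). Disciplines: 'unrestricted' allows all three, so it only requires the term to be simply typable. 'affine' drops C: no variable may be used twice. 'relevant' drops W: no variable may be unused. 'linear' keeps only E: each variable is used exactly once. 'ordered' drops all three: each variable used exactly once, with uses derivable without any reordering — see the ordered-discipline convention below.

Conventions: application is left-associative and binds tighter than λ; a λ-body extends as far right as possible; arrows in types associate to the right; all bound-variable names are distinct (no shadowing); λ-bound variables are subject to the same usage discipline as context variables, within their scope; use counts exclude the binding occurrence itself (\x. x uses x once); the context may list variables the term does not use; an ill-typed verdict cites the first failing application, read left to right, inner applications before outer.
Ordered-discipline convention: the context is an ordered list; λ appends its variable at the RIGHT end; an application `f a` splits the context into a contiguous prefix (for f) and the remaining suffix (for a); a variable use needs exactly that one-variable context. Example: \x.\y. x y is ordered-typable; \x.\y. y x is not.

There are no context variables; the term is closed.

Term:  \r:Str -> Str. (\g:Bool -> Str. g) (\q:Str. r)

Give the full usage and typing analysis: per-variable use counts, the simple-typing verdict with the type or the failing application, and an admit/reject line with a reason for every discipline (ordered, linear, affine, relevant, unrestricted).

counts: r (λ-bound)=1; g (λ-bound)=1; q (λ-bound)=0
left-to-right use order: g, r
typing: ill-typed: an application expects Bool -> Str but receives Str -> Str -> Str
ordered: ✗, a type mismatch blocks all five
linear: ✗, the type mismatch rejects it
affine: ✗, not simply typable
relevant: ✗, fails simple typing
unrestricted: ✗, a type mismatch blocks all five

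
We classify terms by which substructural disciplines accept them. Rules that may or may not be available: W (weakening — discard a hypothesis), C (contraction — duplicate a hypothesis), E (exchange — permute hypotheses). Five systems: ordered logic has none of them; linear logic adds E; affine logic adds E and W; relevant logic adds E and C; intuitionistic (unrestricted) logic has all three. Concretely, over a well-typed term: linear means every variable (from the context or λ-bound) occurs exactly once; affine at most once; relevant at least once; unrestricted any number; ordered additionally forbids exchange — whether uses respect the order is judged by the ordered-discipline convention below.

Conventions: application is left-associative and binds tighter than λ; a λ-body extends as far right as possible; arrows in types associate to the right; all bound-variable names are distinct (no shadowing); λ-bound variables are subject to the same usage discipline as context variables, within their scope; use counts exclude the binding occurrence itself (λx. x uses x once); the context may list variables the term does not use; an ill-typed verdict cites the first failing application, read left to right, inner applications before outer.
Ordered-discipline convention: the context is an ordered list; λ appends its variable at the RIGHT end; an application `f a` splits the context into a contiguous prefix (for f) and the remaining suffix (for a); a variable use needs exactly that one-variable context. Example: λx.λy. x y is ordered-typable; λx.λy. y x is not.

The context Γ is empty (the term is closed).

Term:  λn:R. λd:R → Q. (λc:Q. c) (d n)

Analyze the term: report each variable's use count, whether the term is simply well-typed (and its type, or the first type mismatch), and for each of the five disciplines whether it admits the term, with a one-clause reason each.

usage: n (λ-bound)=1, d (λ-bound)=1, c (λ-bound)=1
use order (left to right): c, d, n
typing: ✓ — R → (R → Q) → Q
ordered ✗ (no ordered split (uses run c, d, n))
linear ✓ (n, d, c: one use apiece)
affine ✓ (none of n, d, c used more than once)
relevant ✓ (none of n, d, c goes unused)
unrestricted ✓ (well-typed at R → (R → Q) → Q; no restrictions here)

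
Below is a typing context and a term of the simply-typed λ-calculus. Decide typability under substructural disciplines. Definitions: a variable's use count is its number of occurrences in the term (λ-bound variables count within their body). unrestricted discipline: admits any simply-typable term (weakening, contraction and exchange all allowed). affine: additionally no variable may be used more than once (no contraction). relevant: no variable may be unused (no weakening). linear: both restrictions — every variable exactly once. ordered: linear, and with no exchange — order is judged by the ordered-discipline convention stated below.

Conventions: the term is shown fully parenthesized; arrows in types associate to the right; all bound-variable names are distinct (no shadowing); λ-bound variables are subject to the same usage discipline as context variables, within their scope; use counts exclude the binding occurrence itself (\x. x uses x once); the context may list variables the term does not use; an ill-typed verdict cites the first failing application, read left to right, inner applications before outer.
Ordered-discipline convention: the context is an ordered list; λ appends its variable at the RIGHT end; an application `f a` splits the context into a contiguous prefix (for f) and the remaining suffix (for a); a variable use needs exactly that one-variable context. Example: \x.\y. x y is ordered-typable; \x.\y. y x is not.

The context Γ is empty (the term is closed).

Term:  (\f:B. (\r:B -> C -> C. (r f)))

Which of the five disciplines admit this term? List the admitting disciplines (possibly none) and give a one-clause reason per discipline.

admitting disciplines: linear, affine, relevant, unrestricted
use counts: f (bound): 1, r (bound): 1
order of uses: r, f
typing: well-typed at B -> (B -> C -> C) -> C -> C
ordered: ✗ — no contiguous prefix/suffix split fits r, f
linear: ✓ — exactly-once usage across f, r
affine: ✓ — at most one use each (f, r)
relevant: ✓ — at least one use each (f, r)
unrestricted: ✓ — type-checks (B -> (B -> C -> C) -> C -> C) and nothing is barred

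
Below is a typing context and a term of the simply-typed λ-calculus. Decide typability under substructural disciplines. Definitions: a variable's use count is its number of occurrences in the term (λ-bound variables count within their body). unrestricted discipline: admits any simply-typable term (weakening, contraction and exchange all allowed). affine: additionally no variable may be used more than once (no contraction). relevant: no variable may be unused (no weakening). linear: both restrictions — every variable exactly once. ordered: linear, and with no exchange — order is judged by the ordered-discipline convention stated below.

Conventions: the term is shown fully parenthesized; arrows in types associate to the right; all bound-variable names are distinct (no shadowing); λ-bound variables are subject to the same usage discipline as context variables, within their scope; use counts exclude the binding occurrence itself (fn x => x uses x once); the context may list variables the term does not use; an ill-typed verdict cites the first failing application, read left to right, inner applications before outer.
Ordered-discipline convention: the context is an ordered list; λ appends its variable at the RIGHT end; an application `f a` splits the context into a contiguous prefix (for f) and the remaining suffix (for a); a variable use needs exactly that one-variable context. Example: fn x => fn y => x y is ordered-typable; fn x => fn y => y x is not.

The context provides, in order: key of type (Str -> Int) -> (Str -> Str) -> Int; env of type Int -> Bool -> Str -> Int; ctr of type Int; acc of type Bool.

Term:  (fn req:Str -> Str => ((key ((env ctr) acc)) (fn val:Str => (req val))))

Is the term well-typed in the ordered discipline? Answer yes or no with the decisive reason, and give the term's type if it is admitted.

yes — single-use (key, env, ctr, acc, req, val), ordered derivation ok; term : (Str -> Str) -> Int
usage: key: 1×; env: 1×; ctr: 1×; acc: 1×; req [bound]: 1×; val [bound]: 1×
use order (left to right): key, env, ctr, acc, req, val
typing: ✓ — (Str -> Str) -> Int
across the five disciplines: ordered ✓ | linear ✓ | affine ✓ | relevant ✓ | unrestricted ✓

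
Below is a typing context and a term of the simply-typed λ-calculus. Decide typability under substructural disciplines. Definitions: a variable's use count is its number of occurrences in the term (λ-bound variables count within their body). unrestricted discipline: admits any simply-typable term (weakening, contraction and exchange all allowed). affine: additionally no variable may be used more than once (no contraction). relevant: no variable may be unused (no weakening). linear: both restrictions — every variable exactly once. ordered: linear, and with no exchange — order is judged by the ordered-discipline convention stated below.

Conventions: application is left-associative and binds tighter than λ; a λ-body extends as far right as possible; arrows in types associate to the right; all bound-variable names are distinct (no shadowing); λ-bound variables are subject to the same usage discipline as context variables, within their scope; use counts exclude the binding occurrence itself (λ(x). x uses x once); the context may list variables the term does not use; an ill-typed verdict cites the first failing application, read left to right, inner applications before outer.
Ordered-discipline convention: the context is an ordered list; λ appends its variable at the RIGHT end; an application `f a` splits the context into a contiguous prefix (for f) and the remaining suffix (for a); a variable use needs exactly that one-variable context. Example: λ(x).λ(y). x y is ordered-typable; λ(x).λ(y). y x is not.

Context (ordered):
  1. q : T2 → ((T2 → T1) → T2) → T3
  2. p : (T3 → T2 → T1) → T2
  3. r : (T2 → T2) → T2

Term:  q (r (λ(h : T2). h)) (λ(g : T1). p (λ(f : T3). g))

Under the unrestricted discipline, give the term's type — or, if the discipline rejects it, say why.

not well-typed under unrestricted — a type mismatch blocks all five
usage: q: 1, p: 1, r: 1, h [bound]: 1, g [bound]: 1, f [bound]: 0
use order (left to right): q, r, h, p, g
typing: ill-typed: an argument T3 → T1 mismatches the expected T3 → T2 → T1
per-discipline verdicts: ordered ✗; linear ✗; affine ✗; relevant ✗; unrestricted ✗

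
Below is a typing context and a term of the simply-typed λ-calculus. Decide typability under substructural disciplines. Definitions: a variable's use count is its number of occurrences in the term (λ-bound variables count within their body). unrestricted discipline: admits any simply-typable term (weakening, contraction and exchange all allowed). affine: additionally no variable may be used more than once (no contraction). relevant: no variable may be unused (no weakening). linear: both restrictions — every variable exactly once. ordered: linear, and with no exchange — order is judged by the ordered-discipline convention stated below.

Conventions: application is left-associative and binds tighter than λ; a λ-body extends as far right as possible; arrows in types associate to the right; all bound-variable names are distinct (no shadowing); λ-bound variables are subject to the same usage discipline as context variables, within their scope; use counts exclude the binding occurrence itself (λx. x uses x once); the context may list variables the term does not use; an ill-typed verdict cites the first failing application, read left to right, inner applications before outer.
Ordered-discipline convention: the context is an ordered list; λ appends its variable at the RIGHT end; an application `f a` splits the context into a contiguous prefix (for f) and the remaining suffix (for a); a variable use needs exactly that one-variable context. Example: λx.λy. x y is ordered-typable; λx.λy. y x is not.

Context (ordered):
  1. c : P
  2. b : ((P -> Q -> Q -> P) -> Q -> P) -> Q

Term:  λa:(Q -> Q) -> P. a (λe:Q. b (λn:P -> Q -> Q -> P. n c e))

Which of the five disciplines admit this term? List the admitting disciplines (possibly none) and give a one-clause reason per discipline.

admitted by: linear, affine, relevant, unrestricted
variable uses: c=1; b=1; a (λ-bound)=1; e (λ-bound)=1; n (λ-bound)=1
uses in reading order: a, b, n, c, e
typing: well-typed at ((Q -> Q) -> P) -> P
ordered ✗ (use order a, b, n, c, e needs exchange)
linear ✓ (exactly-once usage across c, b, a, e, n)
affine ✓ (c, b, a, e, n: no repeats, contraction unneeded)
relevant ✓ (none of c, b, a, e, n goes unused)
unrestricted ✓ (type-checks (((Q -> Q) -> P) -> P) and nothing is barred)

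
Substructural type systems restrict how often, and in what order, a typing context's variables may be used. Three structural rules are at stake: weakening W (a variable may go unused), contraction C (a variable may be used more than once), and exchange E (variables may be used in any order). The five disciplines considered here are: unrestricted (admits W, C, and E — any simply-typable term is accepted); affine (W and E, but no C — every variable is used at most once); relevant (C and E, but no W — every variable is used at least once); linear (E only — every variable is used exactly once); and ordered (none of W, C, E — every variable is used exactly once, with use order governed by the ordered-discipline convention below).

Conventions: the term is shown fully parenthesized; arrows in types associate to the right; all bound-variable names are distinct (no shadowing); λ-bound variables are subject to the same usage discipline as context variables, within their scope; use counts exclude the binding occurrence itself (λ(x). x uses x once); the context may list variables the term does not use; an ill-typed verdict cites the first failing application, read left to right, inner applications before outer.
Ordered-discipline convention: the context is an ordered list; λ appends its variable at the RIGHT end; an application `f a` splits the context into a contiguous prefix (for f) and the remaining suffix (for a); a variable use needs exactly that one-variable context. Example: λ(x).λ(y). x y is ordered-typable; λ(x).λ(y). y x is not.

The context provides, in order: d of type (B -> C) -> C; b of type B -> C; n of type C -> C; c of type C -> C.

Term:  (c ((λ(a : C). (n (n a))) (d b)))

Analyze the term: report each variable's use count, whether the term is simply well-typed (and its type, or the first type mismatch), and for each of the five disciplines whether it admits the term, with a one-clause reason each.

counts: d ×1; b ×1; n ×2; c ×1; a [bound] ×1
uses in reading order: c, n, n, a, d, b
typing: ✓ — C
ordered ✗ (needs contraction — n ×2)
linear ✗ (needs contraction — n ×2)
affine ✗ (needs contraction — n ×2)
relevant ✓ (at least one use each (d, b, n, c, a))
unrestricted ✓ (typability at C is all that's needed)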